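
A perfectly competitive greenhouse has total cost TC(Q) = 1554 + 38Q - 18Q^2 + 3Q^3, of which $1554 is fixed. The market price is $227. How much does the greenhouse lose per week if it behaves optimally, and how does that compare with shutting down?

Profit = -$378 at Q = 7

AVC = 38 - 18Q + 3Q^2; min AVC = $11 at Q = 3. Since P = $227 ≥ min AVC, the firm produces.
MC = 38 - 36Q + 9Q^2. Setting P = MC and taking the root on the rising branch gives Q* = 7.
TR = 227·7 = 1589. TC = 1554 + 413 = 1967. Profit = 1589 − 1967 = -$378.
Shutting down would mean losing the fixed cost of $1554, so operating at a loss of $378 is better by $1176.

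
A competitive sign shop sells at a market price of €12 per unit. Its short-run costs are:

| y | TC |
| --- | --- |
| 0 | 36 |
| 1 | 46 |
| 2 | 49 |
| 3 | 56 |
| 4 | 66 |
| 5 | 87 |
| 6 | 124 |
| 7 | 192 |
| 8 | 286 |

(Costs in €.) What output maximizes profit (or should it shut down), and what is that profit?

y = 4; profit = -€18

Tabulate TR − TC: y=0: -36; y=1: -34; y=2: -25; y=3: -20; y=4: -18; y=5: -27; y=6: -52; y=7: -108; y=8: -190.
Profit is maximized at y = 4. AVC there is 30/4 = €7.50 ≤ P, so producing beats shutting down (which would give -€36).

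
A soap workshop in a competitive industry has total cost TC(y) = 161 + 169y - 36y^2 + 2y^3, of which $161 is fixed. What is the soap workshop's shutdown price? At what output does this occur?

The firm shuts down when price falls below the minimum of average variable cost. AVC = VC/y = 169 - 36y + 2y^2.
dAVC/dy = -36 + 4y = 0 gives y = 9. min AVC = 169 - 36·9 + 2·9^2 = 7.
So the shutdown price is $7.

$7 per unit, at y = 9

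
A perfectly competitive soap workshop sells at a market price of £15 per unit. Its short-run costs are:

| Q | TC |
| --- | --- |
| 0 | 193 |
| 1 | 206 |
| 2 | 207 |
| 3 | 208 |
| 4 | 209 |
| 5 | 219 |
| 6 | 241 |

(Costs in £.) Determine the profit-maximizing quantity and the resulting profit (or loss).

Q = 5; profit = -£144

Profit at each row (π = 15Q − TC): Q=0: -193; Q=1: -191; Q=2: -177; Q=3: -163; Q=4: -149; Q=5: -144; Q=6: -151.
Profit is maximized at Q = 5. AVC there is 26/5 = £5.20 ≤ P, so producing beats shutting down (which would give -£193).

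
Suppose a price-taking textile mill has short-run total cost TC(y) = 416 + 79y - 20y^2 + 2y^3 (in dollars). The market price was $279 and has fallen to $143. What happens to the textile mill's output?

Output falls from 10 to 8

MC = 79 - 40y + 6y^2; the shutdown threshold is min AVC = $29 (at y = 5).
With P = $279 above the shutdown price, P = MC gives y = 10.
At P = $143 ≥ min AVC, set P = MC: y = 8. The firm stays open but cuts output.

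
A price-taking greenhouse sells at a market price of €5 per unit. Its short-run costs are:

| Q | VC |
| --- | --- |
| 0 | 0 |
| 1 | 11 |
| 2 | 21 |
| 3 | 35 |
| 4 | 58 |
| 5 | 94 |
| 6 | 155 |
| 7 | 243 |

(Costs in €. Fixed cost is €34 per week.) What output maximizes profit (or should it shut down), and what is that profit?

Compute π = P·Q − TC at each output: Q=0: -34; Q=1: -40; Q=2: -45; Q=3: -54; Q=4: -72; Q=5: -103; Q=6: -159; Q=7: -242.
Profit is highest at Q = 0. Equivalently, the lowest AVC in the table is 21/2 ≈ €10.50 at Q = 2, and P = €5 falls below it — price never covers variable cost, so the firm shuts down and loses only its fixed cost.

Q = 0 (shut down); profit = -€34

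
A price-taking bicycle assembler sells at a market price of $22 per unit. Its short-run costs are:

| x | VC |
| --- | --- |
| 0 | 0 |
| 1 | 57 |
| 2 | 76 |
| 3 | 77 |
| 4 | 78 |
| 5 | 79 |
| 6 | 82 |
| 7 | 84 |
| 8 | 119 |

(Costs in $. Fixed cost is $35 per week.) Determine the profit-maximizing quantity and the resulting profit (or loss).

Compute π = P·x − TC at each output: x=0: -35; x=1: -70; x=2: -67; x=3: -46; x=4: -25; x=5: -4; x=6: 15; x=7: 35; x=8: 22.
Profit is maximized at x = 7. AVC there is 84/7 = $12 ≤ P, so producing beats shutting down (which would give -$35).

x = 7; profit = $35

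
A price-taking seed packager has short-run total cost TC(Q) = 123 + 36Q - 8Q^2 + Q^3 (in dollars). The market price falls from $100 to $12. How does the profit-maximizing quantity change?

Output falls from 8 to 0 (the firm shuts down)

MC = 36 - 16Q + 3Q^2; the shutdown threshold is min AVC = $20 (at Q = 4).
With P = $100 above the shutdown price, P = MC gives Q = 8.
At P = $12 < min AVC = $20, price no longer covers variable cost at any output, so the firm shuts down: Q = 0.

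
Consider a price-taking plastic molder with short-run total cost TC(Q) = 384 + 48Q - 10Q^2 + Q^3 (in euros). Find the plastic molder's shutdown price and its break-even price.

Shutdown price = min AVC. AVC = 48 - 10Q + Q^2, with vertex at Q = 5 and minimum €23.
ATC = 384/Q + 48 - 10Q + Q^2. Setting dATC/dQ = −384/Q^2 − 10 + 2Q = 0 gives Q = 8 (since 2·8^3 − 10·8^2 = 384).
min ATC = 384/8 + 48 − 10·8 + 8^2 = €80. That is the break-even price.
Between these two prices the firm operates at a loss; above €80 it earns a profit.

Shutdown price = €23; break-even price = €80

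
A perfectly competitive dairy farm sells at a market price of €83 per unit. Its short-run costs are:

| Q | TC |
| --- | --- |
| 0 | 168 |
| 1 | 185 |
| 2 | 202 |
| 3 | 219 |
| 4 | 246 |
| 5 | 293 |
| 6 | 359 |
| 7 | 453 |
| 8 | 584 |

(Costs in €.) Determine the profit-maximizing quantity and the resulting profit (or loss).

Profit at each row (π = 83Q − TC): Q=0: -168; Q=1: -102; Q=2: -36; Q=3: 30; Q=4: 86; Q=5: 122; Q=6: 139; Q=7: 128; Q=8: 80.
Profit is maximized at Q = 6. AVC there is 191/6 = €31.83 ≤ P, so producing beats shutting down (which would give -€168).

Q = 6; profit = €139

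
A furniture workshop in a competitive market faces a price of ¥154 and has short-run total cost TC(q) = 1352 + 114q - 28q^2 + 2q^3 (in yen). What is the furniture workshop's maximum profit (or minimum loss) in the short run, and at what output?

Profit = -¥152 at q = 10

AVC = 114 - 28q + 2q^2; min AVC = ¥16 at q = 7. Since P = ¥154 ≥ min AVC, the firm produces.
With MC = 114 - 56q + 6q^2, P = MC on the upward-sloping part at q* = 10.
TR = 154·10 = 1540. TC = 1352 + 340 = 1692. Profit = 1540 − 1692 = -¥152.
By producing, the firm covers all variable cost plus ¥1200 of fixed cost; shutting down would lose the full ¥1352.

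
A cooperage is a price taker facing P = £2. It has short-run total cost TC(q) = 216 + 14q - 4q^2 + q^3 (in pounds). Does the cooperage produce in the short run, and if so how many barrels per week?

Shut down

From TC, MC = TC'(q) = 14 - 8q + 3q^2 and AVC = VC/q = 14 - 4q + q^2.
AVC hits its minimum where MC = AVC, at q = 2, giving min AVC = 14 - 4·2 + 2^2 = £10.
P = £2 lies below min AVC = £10; no output level covers variable cost.
The firm minimizes its loss by shutting down and losing only its fixed cost of £216.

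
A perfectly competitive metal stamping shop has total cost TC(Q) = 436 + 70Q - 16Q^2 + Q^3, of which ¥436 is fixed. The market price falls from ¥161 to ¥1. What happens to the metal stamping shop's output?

AVC = 70 - 16Q + Q^2, minimized at Q = 8 where min AVC = ¥6. MC = 70 - 32Q + 3Q^2.
With P = ¥161 above the shutdown price, P = MC gives Q = 13.
At P = ¥1 < min AVC = ¥6, price no longer covers variable cost at any output, so the firm shuts down: Q = 0.

Output falls from 13 to 0 (the firm shuts down)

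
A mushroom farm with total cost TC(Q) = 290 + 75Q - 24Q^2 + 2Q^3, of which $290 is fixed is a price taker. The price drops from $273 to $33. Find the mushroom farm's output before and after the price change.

AVC = 75 - 24Q + 2Q^2, minimized at Q = 6 where min AVC = $3. MC = 75 - 48Q + 6Q^2.
At P = $273 ≥ min AVC, set P = MC on the rising branch: Q = 11.
At P = $33 ≥ min AVC, set P = MC: Q = 7. The firm stays open but cuts output.

Output falls from 11 to 7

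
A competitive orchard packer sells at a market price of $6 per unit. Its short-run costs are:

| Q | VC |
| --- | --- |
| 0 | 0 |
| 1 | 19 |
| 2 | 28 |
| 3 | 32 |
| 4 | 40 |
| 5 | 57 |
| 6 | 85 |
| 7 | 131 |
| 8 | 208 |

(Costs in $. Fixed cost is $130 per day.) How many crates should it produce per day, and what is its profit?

Compute π = P·Q − TC at each output: Q=0: -130; Q=1: -143; Q=2: -146; Q=3: -144; Q=4: -146; Q=5: -157; Q=6: -179; Q=7: -219; Q=8: -290.
Profit is highest at Q = 0. Equivalently, the lowest AVC in the table is 40/4 ≈ $10 at Q = 4, and P = $6 falls below it — price never covers variable cost, so the firm shuts down and loses only its fixed cost.

Q = 0 (shut down); profit = -$130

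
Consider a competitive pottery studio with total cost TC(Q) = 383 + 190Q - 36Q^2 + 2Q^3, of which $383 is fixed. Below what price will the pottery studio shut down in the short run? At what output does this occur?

$28 per unit, at Q = 9

The firm shuts down when price falls below the minimum of average variable cost. AVC = VC/Q = 190 - 36Q + 2Q^2.
At the minimum of AVC, MC = AVC. MC = 190 - 72Q + 6Q^2; setting MC = AVC gives 4Q^2 - 36Q = 0, so Q = 9. min AVC = 28.
So the shutdown price is $28.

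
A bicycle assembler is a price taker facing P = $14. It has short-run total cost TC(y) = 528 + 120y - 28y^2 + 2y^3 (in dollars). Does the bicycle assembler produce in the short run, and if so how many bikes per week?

Strip out fixed cost: VC = 120y - 28y^2 + 2y^3. Then AVC = 120 - 28y + 2y^2 and MC = 120 - 56y + 6y^2.
AVC is minimized where dAVC/dy = -28 + 4y = 0, at y = 7; min AVC = 120 - 28·7 + 2·7^2 = $22.
P = $14 lies below min AVC = $22; no output level covers variable cost.
The firm minimizes its loss by shutting down and losing only its fixed cost of $528.

Shut down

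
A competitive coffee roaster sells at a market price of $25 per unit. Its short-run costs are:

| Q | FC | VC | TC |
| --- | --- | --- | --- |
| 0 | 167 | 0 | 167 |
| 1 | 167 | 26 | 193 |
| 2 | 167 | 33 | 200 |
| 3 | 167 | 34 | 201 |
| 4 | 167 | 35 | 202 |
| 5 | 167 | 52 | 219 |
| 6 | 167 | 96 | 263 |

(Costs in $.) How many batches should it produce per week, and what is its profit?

Tabulate TR − TC: Q=0: -167; Q=1: -168; Q=2: -150; Q=3: -126; Q=4: -102; Q=5: -94; Q=6: -113.
Profit is maximized at Q = 5. AVC there is 52/5 = $10.40 ≤ P, so producing beats shutting down (which would give -$167).

Q = 5; profit = -$94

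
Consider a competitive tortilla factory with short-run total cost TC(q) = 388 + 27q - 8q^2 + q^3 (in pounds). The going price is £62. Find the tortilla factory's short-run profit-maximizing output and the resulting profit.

AVC = 27 - 8q + q^2; min AVC = £11 at q = 4. Since P = £62 ≥ min AVC, the firm produces.
With MC = 27 - 16q + 3q^2, P = MC on the upward-sloping part at q* = 7.
TR = 62·7 = 434. TC = 388 + 140 = 528. Profit = 434 − 528 = -£94.
That loss of £94 beats the £388 the firm would lose by shutting down; producing recovers £294 of fixed cost.

Profit = -£94 at q = 7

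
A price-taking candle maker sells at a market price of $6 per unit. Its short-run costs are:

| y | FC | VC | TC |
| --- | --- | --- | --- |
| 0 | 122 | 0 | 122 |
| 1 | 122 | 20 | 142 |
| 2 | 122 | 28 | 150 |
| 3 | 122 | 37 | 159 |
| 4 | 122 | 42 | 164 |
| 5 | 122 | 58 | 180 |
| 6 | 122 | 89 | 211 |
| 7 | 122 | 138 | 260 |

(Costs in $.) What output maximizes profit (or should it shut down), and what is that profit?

y = 0 (shut down); profit = -$122

Compute π = P·y − TC at each output: y=0: -122; y=1: -136; y=2: -138; y=3: -141; y=4: -140; y=5: -150; y=6: -175; y=7: -218.
Profit is highest at y = 0. Equivalently, the lowest AVC in the table is 42/4 ≈ $10.50 at y = 4, and P = $6 falls below it — price never covers variable cost, so the firm shuts down and loses only its fixed cost.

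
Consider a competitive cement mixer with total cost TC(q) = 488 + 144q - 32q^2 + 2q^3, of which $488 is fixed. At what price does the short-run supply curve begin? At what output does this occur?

$16 per unit, at q = 8

The firm shuts down when price falls below the minimum of average variable cost. AVC = VC/q = 144 - 32q + 2q^2.
At the minimum of AVC, MC = AVC. MC = 144 - 64q + 6q^2; setting MC = AVC gives 4q^2 - 32q = 0, so q = 8. min AVC = 16.
The firm shuts down for any P below $16.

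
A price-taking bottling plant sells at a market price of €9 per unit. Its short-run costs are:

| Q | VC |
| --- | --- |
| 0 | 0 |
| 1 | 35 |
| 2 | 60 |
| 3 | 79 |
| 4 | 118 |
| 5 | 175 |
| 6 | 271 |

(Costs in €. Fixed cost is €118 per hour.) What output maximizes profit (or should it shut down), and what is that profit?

Profit at each row (π = 9Q − TC): Q=0: -118; Q=1: -144; Q=2: -160; Q=3: -170; Q=4: -200; Q=5: -248; Q=6: -335.
Profit is highest at Q = 0. Equivalently, the lowest AVC in the table is 79/3 ≈ €26.33 at Q = 3, and P = €9 falls below it — price never covers variable cost, so the firm shuts down and loses only its fixed cost.

Q = 0 (shut down); profit = -€118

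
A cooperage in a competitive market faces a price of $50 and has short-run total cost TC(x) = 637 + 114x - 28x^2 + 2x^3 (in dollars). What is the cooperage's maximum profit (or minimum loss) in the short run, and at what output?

Profit = -$381 at x = 8

AVC = 114 - 28x + 2x^2 has its minimum $16 at x = 7; price $50 clears that bar, so the firm operates.
MC = 114 - 56x + 6x^2. Setting P = MC and taking the root on the rising branch gives x* = 8.
TR = 50·8 = 400. TC = 637 + 144 = 781. Profit = 400 − 781 = -$381.
By producing, the firm covers all variable cost plus $256 of fixed cost; shutting down would lose the full $637.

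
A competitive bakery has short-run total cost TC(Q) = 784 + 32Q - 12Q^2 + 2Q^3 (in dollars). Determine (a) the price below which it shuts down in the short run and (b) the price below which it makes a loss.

Shutdown price = $14; break-even price = $158

AVC = 32 - 12Q + 2Q^2; minimized at Q = 3, giving min AVC = $14. That is the shutdown price.
ATC = 784/Q + 32 - 12Q + 2Q^2. Setting dATC/dQ = −784/Q^2 − 12 + 4Q = 0 gives Q = 7 (since 4·7^3 − 12·7^2 = 784).
min ATC = 784/7 + 32 − 12·7 + 2·7^2 = $158. That is the break-even price.
Between these two prices the firm operates at a loss; above $158 it earns a profit.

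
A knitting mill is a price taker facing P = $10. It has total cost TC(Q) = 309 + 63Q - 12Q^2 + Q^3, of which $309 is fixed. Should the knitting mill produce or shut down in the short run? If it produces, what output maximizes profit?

Variable cost is VC = 63Q - 12Q^2 + Q^3, so AVC = VC/Q = 63 - 12Q + Q^2 and MC = dTC/dQ = 63 - 24Q + 3Q^2.
AVC hits its minimum where MC = AVC, at Q = 6, giving min AVC = 63 - 12·6 + 6^2 = $27.
P = $10 lies below min AVC = $27; no output level covers variable cost.
The firm minimizes its loss by shutting down and losing only its fixed cost of $309.

Shut down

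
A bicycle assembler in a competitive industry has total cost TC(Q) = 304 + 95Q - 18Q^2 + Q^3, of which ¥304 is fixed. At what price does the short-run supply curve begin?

¥14 per unit

Short-run supply begins at min AVC. From VC = 95Q - 18Q^2 + Q^3, AVC = 95 - 18Q + Q^2.
At the minimum of AVC, MC = AVC. MC = 95 - 36Q + 3Q^2; setting MC = AVC gives 2Q^2 - 18Q = 0, so Q = 9. min AVC = 14.
The firm shuts down for any P below ¥14.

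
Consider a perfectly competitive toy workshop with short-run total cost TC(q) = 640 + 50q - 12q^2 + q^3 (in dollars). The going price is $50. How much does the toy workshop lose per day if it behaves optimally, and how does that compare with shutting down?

Profit = -$384 at q = 8

AVC = 50 - 12q + q^2 has its minimum $14 at q = 6; price $50 clears that bar, so the firm operates.
With MC = 50 - 24q + 3q^2, P = MC on the upward-sloping part at q* = 8.
TR = 50·8 = 400. TC = 640 + 144 = 784. Profit = 400 − 784 = -$384.
Shutting down would mean losing the fixed cost of $640, so operating at a loss of $384 is better by $256.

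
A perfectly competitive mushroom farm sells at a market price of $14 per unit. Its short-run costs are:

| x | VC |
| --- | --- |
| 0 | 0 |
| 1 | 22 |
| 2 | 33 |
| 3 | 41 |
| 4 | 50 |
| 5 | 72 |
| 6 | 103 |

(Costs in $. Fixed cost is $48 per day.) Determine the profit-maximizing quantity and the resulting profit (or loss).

x = 4; profit = -$42

Profit at each row (π = 14x − TC): x=0: -48; x=1: -56; x=2: -53; x=3: -47; x=4: -42; x=5: -50; x=6: -67.
Profit is maximized at x = 4. AVC there is 50/4 = $12.50 ≤ P, so producing beats shutting down (which would give -$48).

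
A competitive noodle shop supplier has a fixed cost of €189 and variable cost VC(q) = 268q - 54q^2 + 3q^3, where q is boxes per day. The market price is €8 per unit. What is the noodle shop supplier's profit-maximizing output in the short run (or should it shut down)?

Variable cost is VC = 268q - 54q^2 + 3q^3, so AVC = VC/q = 268 - 54q + 3q^2 and MC = dTC/dq = 268 - 108q + 9q^2.
AVC is minimized where dAVC/dq = -54 + 6q = 0, at q = 9; min AVC = 268 - 54·9 + 3·9^2 = €25.
With P < min AVC (€8 < €25), every unit sold adds to the loss.
Best response: produce nothing and absorb the €189 fixed cost.

Shut down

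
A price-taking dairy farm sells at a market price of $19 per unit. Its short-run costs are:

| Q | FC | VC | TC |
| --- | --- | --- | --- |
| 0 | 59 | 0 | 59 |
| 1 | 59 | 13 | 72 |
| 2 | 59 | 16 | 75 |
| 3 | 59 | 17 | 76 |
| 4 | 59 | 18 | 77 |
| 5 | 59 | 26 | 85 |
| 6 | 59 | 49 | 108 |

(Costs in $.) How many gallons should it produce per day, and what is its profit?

Q = 5; profit = $10

Tabulate TR − TC: Q=0: -59; Q=1: -53; Q=2: -37; Q=3: -19; Q=4: -1; Q=5: 10; Q=6: 6.
Profit is maximized at Q = 5. AVC there is 26/5 = $5.20 ≤ P, so producing beats shutting down (which would give -$59).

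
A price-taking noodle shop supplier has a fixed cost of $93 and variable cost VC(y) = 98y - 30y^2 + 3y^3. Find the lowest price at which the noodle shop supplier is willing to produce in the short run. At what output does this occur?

Short-run supply begins at min AVC. From VC = 98y - 30y^2 + 3y^3, AVC = 98 - 30y + 3y^2.
At the minimum of AVC, MC = AVC. MC = 98 - 60y + 9y^2; setting MC = AVC gives 6y^2 - 30y = 0, so y = 5. min AVC = 23.
For P < $23 the firm produces nothing.

$23 per unit, at y = 5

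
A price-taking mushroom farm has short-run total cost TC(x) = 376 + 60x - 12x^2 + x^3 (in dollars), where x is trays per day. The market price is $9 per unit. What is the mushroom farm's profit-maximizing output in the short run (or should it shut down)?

From TC, MC = TC'(x) = 60 - 24x + 3x^2 and AVC = VC/x = 60 - 12x + x^2.
AVC hits its minimum where MC = AVC, at x = 6, giving min AVC = 60 - 12·6 + 6^2 = $24.
P = $9 lies below min AVC = $24; no output level covers variable cost.
Best response: produce nothing and absorb the $376 fixed cost.

Shut down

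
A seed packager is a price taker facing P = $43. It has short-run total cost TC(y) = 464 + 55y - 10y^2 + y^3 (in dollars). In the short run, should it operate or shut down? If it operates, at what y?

Strip out fixed cost: VC = 55y - 10y^2 + y^3. Then AVC = 55 - 10y + y^2 and MC = 55 - 20y + 3y^2.
AVC is minimized where dAVC/dy = -10 + 2y = 0, at y = 5; min AVC = 55 - 10·5 + 5^2 = $30.
P = $43 exceeds min AVC = $30, so the firm stays open.
P = MC gives 12 - 20y + 3y^2 = 0, with roots 2/3 and 6. Take the larger (rising MC): y* = 6.
Check: AVC at y = 6 is $31 ≤ P, so revenue covers variable cost.
Profit = P·y − TC = 43·6 − 650 = -$392, a loss, but smaller than the $464 fixed cost the firm would lose by shutting down.

Produce at y = 6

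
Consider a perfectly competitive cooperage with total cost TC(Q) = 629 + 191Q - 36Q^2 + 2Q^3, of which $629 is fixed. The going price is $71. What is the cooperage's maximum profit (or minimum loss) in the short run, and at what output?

AVC = 191 - 36Q + 2Q^2 has its minimum $29 at Q = 9; price $71 clears that bar, so the firm operates.
MC = 191 - 72Q + 6Q^2. Setting P = MC and taking the root on the rising branch gives Q* = 10.
TR = 71·10 = 710. TC = 629 + 310 = 939. Profit = 710 − 939 = -$229.
That loss of $229 beats the $629 the firm would lose by shutting down; producing recovers $400 of fixed cost.

Profit = -$229 at Q = 10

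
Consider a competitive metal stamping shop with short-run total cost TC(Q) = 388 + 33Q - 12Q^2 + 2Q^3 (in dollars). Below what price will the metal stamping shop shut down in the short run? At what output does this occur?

$15 per unit, at Q = 3

The firm shuts down when price falls below the minimum of average variable cost. AVC = VC/Q = 33 - 12Q + 2Q^2.
dAVC/dQ = -12 + 4Q = 0 gives Q = 3. min AVC = 33 - 12·3 + 2·3^2 = 15.
The firm shuts down for any P below $15.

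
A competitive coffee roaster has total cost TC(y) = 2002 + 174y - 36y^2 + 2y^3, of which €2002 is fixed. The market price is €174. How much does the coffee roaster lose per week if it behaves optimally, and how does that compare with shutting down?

Profit = -€274 at y = 12

AVC = 174 - 36y + 2y^2 has its minimum €12 at y = 9; price €174 clears that bar, so the firm operates.
With MC = 174 - 72y + 6y^2, P = MC on the upward-sloping part at y* = 12.
TR = 174·12 = 2088. TC = 2002 + 360 = 2362. Profit = 2088 − 2362 = -€274.
Shutting down would mean losing the fixed cost of €2002, so operating at a loss of €274 is better by €1728.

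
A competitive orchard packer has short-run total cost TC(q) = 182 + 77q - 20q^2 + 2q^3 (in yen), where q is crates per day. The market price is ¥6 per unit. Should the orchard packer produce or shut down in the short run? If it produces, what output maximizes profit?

From TC, MC = TC'(q) = 77 - 40q + 6q^2 and AVC = VC/q = 77 - 20q + 2q^2.
The AVC parabola has its vertex at q = 20/4 = 5, where AVC = 77 - 20·5 + 2·5^2 = ¥27.
With P < min AVC (¥6 < ¥27), every unit sold adds to the loss.
Shutting down limits the loss to fixed cost, ¥182.

Shut down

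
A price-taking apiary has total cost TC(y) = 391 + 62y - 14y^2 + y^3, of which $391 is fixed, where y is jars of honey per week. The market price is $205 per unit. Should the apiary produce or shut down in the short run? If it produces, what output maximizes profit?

From TC, MC = TC'(y) = 62 - 28y + 3y^2 and AVC = VC/y = 62 - 14y + y^2.
AVC hits its minimum where MC = AVC, at y = 7, giving min AVC = 62 - 14·7 + 7^2 = $13.
Since P = $205 ≥ min AVC = $13, price covers variable cost and the firm should produce.
P = MC gives -143 - 28y + 3y^2 = 0, with roots -11/3 and 13. Take the larger (rising MC): y* = 13.
Check: AVC at y = 13 is $49 ≤ P, so revenue covers variable cost.
Profit = P·y − TC = 205·13 − 1028 = $1637.

Produce at y = 13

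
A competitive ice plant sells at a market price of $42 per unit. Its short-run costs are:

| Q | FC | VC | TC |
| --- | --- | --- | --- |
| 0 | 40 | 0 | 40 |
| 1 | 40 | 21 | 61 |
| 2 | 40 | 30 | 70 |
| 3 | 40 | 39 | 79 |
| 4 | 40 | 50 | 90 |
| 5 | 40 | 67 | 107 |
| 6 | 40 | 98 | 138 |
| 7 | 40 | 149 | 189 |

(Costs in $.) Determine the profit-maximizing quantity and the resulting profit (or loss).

Q = 6; profit = $114

Tabulate TR − TC: Q=0: -40; Q=1: -19; Q=2: 14; Q=3: 47; Q=4: 78; Q=5: 103; Q=6: 114; Q=7: 105.
Profit is maximized at Q = 6. AVC there is 98/6 = $16.33 ≤ P, so producing beats shutting down (which would give -$40).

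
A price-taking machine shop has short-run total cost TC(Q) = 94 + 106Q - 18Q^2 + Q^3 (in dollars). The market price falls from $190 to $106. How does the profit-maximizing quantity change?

Output falls from 14 to 12

AVC = 106 - 18Q + Q^2, minimized at Q = 9 where min AVC = $25. MC = 106 - 36Q + 3Q^2.
At P = $190 ≥ min AVC, set P = MC on the rising branch: Q = 14.
At P = $106 ≥ min AVC, set P = MC: Q = 12. The firm stays open but cuts output.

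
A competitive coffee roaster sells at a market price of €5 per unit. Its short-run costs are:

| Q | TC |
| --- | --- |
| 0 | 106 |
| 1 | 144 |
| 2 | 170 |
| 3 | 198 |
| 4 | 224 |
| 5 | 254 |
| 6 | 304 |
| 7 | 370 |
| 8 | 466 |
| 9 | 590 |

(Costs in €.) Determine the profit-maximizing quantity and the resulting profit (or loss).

Q = 0 (shut down); profit = -€106

Compute π = P·Q − TC at each output: Q=0: -106; Q=1: -139; Q=2: -160; Q=3: -183; Q=4: -204; Q=5: -229; Q=6: -274; Q=7: -335; Q=8: -426; Q=9: -545.
Profit is highest at Q = 0. Equivalently, the lowest AVC in the table is 118/4 ≈ €29.50 at Q = 4, and P = €5 falls below it — price never covers variable cost, so the firm shuts down and loses only its fixed cost.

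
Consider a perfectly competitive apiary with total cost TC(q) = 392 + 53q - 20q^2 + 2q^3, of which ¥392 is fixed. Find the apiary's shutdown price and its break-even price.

Shutdown price = min AVC. AVC = 53 - 20q + 2q^2, with vertex at q = 5 and minimum ¥3.
ATC = 392/q + 53 - 20q + 2q^2. Setting dATC/dq = −392/q^2 − 20 + 4q = 0 gives q = 7 (since 4·7^3 − 20·7^2 = 392).
min ATC = 392/7 + 53 − 20·7 + 2·7^2 = ¥67. That is the break-even price.
Between these two prices the firm operates at a loss; above ¥67 it earns a profit.

Shutdown price = ¥3; break-even price = ¥67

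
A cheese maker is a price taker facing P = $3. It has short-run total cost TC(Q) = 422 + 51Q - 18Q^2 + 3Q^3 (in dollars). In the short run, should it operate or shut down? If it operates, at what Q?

From TC, MC = TC'(Q) = 51 - 36Q + 9Q^2 and AVC = VC/Q = 51 - 18Q + 3Q^2.
AVC hits its minimum where MC = AVC, at Q = 3, giving min AVC = 51 - 18·3 + 3·3^2 = $24.
P = $3 lies below min AVC = $24; no output level covers variable cost.
Best response: produce nothing and absorb the $422 fixed cost.

Shut down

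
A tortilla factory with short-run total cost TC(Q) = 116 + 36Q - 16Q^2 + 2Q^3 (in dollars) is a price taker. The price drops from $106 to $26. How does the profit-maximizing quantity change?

MC = 36 - 32Q + 6Q^2; the shutdown threshold is min AVC = $4 (at Q = 4).
At P = $106 ≥ min AVC, set P = MC on the rising branch: Q = 7.
At P = $26 ≥ min AVC, set P = MC: Q = 5. The firm stays open but cuts output.

Output falls from 7 to 5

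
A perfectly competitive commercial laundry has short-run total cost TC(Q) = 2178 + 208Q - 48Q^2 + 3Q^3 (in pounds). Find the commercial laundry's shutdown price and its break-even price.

Shutdown price = £16; break-even price = £241

AVC = 208 - 48Q + 3Q^2; minimized at Q = 8, giving min AVC = £16. That is the shutdown price.
ATC = 2178/Q + 208 - 48Q + 3Q^2. Setting dATC/dQ = −2178/Q^2 − 48 + 6Q = 0 gives Q = 11 (since 6·11^3 − 48·11^2 = 2178).
min ATC = 2178/11 + 208 − 48·11 + 3·11^2 = £241. That is the break-even price.
Between these two prices the firm operates at a loss; above £241 it earns a profit.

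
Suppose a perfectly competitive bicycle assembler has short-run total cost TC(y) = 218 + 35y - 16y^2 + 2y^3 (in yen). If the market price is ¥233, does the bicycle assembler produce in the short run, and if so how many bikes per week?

Produce at y = 9

From TC, MC = TC'(y) = 35 - 32y + 6y^2 and AVC = VC/y = 35 - 16y + 2y^2.
The AVC parabola has its vertex at y = 16/4 = 4, where AVC = 35 - 16·4 + 2·4^2 = ¥3.
Since P = ¥233 ≥ min AVC = ¥3, price covers variable cost and the firm should produce.
Set P = MC: 233 = 35 - 32y + 6y^2 → -198 - 32y + 6y^2 = 0. The roots are y = -11/3 and y = 9; the profit-maximizing output is on the rising part of MC, so y* = 9.
Check: AVC at y = 9 is ¥53 ≤ P, so revenue covers variable cost.
Profit = P·y − TC = 233·9 − 695 = ¥1402.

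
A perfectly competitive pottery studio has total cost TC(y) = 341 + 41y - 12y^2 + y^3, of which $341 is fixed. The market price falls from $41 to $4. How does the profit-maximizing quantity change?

MC = 41 - 24y + 3y^2; the shutdown threshold is min AVC = $5 (at y = 6).
At P = $41 ≥ min AVC, set P = MC on the rising branch: y = 8.
At P = $4 < min AVC = $5, price no longer covers variable cost at any output, so the firm shuts down: y = 0.

Output falls from 8 to 0 (the firm shuts down)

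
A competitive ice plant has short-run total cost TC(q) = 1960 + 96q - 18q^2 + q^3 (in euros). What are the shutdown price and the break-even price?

Shutdown price = €15; break-even price = €180

AVC = 96 - 18q + q^2; minimized at q = 9, giving min AVC = €15. That is the shutdown price.
ATC = 1960/q + 96 - 18q + q^2. Setting dATC/dq = −1960/q^2 − 18 + 2q = 0 gives q = 14 (since 2·14^3 − 18·14^2 = 1960).
min ATC = 1960/14 + 96 − 18·14 + 14^2 = €180. That is the break-even price.
For €15 ≤ P < €180 the firm produces at a loss; below €15 it shuts down.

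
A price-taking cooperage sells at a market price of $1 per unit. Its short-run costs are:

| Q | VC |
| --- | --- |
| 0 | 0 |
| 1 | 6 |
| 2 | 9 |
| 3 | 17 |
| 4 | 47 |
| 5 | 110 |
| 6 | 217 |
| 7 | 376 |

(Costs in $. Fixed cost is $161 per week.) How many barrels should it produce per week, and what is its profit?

Q = 0 (shut down); profit = -$161

Tabulate TR − TC: Q=0: -161; Q=1: -166; Q=2: -168; Q=3: -175; Q=4: -204; Q=5: -266; Q=6: -372; Q=7: -530.
Profit is highest at Q = 0. Equivalently, the lowest AVC in the table is 9/2 ≈ $4.50 at Q = 2, and P = $1 falls below it — price never covers variable cost, so the firm shuts down and loses only its fixed cost.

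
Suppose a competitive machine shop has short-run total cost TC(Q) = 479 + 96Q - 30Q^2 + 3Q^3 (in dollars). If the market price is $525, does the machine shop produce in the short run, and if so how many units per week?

Produce at Q = 11

Variable cost is VC = 96Q - 30Q^2 + 3Q^3, so AVC = VC/Q = 96 - 30Q + 3Q^2 and MC = dTC/dQ = 96 - 60Q + 9Q^2.
AVC hits its minimum where MC = AVC, at Q = 5, giving min AVC = 96 - 30·5 + 3·5^2 = $21.
Because $525 ≥ $21, revenue can cover variable cost; the firm operates.
Solving P = MC: -429 - 60Q + 9Q^2 = 0 ⇒ Q = -13/3 or 11. On the upward-sloping branch, Q* = 11.
Check: AVC at Q = 11 is $129 ≤ P, so revenue covers variable cost.
Profit = P·Q − TC = 525·11 − 1898 = $3877.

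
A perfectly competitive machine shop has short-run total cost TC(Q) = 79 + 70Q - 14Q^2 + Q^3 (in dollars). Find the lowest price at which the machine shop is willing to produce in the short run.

The shutdown price is the minimum of AVC. VC = 70Q - 14Q^2 + Q^3, so AVC = 70 - 14Q + Q^2.
At the minimum of AVC, MC = AVC. MC = 70 - 28Q + 3Q^2; setting MC = AVC gives 2Q^2 - 14Q = 0, so Q = 7. min AVC = 21.
So the shutdown price is $21.

$21 per unit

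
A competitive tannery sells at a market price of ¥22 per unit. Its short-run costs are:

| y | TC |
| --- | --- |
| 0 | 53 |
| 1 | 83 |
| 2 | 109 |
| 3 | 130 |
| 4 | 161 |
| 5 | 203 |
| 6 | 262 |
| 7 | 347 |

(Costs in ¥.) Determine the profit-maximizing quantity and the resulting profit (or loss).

Tabulate TR − TC: y=0: -53; y=1: -61; y=2: -65; y=3: -64; y=4: -73; y=5: -93; y=6: -130; y=7: -193.
Profit is highest at y = 0. Equivalently, the lowest AVC in the table is 77/3 ≈ ¥25.67 at y = 3, and P = ¥22 falls below it — price never covers variable cost, so the firm shuts down and loses only its fixed cost.

y = 0 (shut down); profit = -¥53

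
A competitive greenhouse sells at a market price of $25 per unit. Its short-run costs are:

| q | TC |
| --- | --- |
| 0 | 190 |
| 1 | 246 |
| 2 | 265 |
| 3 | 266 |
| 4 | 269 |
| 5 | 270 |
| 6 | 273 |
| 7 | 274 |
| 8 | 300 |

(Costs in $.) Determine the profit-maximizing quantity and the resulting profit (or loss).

Compute π = P·q − TC at each output: q=0: -190; q=1: -221; q=2: -215; q=3: -191; q=4: -169; q=5: -145; q=6: -123; q=7: -99; q=8: -100.
Profit is maximized at q = 7. AVC there is 84/7 = $12 ≤ P, so producing beats shutting down (which would give -$190).

q = 7; profit = -$99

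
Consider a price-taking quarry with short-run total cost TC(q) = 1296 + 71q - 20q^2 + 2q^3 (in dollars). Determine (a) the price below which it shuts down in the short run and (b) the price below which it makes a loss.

AVC = 71 - 20q + 2q^2; minimized at q = 5, giving min AVC = $21. That is the shutdown price.
ATC = 1296/q + 71 - 20q + 2q^2. Setting dATC/dq = −1296/q^2 − 20 + 4q = 0 gives q = 9 (since 4·9^3 − 20·9^2 = 1296).
min ATC = 1296/9 + 71 − 20·9 + 2·9^2 = $197. That is the break-even price.
Between these two prices the firm operates at a loss; above $197 it earns a profit.

Shutdown price = $21; break-even price = $197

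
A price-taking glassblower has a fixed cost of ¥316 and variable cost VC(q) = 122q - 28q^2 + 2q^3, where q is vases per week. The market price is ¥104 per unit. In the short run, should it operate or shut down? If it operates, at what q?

Produce at q = 9

From TC, MC = TC'(q) = 122 - 56q + 6q^2 and AVC = VC/q = 122 - 28q + 2q^2.
AVC is minimized where dAVC/dq = -28 + 4q = 0, at q = 7; min AVC = 122 - 28·7 + 2·7^2 = ¥24.
P = ¥104 exceeds min AVC = ¥24, so the firm stays open.
Solving P = MC: 18 - 56q + 6q^2 = 0 ⇒ q = 1/3 or 9. On the upward-sloping branch, q* = 9.
Check: AVC at q = 9 is ¥32 ≤ P, so revenue covers variable cost.
Profit = P·q − TC = 104·9 − 604 = ¥332.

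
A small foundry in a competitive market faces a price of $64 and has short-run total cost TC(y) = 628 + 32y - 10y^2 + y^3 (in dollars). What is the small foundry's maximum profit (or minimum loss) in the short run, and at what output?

Profit = -$244 at y = 8

AVC = 32 - 10y + y^2; min AVC = $7 at y = 5. Since P = $64 ≥ min AVC, the firm produces.
With MC = 32 - 20y + 3y^2, P = MC on the upward-sloping part at y* = 8.
TR = 64·8 = 512. TC = 628 + 128 = 756. Profit = 512 − 756 = -$244.
Shutting down would mean losing the fixed cost of $628, so operating at a loss of $244 is better by $384.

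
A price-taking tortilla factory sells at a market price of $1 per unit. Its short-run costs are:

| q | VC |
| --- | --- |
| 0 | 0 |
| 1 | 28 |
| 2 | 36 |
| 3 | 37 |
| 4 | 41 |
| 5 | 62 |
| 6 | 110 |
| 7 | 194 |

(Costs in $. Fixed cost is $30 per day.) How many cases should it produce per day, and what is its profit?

q = 0 (shut down); profit = -$30

Compute π = P·q − TC at each output: q=0: -30; q=1: -57; q=2: -64; q=3: -64; q=4: -67; q=5: -87; q=6: -134; q=7: -217.
Profit is highest at q = 0. Equivalently, the lowest AVC in the table is 41/4 ≈ $10.25 at q = 4, and P = $1 falls below it — price never covers variable cost, so the firm shuts down and loses only its fixed cost.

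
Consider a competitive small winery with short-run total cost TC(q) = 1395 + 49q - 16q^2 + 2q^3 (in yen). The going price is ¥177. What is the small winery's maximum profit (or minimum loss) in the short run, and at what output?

AVC = 49 - 16q + 2q^2; min AVC = ¥17 at q = 4. Since P = ¥177 ≥ min AVC, the firm produces.
MC = 49 - 32q + 6q^2. Setting P = MC and taking the root on the rising branch gives q* = 8.
TR = 177·8 = 1416. TC = 1395 + 392 = 1787. Profit = 1416 − 1787 = -¥371.
Shutting down would mean losing the fixed cost of ¥1395, so operating at a loss of ¥371 is better by ¥1024.

Profit = -¥371 at q = 8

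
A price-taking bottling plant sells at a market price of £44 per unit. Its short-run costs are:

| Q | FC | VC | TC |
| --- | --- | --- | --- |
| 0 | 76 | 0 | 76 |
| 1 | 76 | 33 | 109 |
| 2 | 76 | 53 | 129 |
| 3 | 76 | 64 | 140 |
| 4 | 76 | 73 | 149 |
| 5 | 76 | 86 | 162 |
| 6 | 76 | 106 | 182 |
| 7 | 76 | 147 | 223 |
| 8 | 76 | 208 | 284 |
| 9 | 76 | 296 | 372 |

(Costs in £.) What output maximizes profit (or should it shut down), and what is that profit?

Tabulate TR − TC: Q=0: -76; Q=1: -65; Q=2: -41; Q=3: -8; Q=4: 27; Q=5: 58; Q=6: 82; Q=7: 85; Q=8: 68; Q=9: 24.
Profit is maximized at Q = 7. AVC there is 147/7 = £21 ≤ P, so producing beats shutting down (which would give -£76).

Q = 7; profit = £85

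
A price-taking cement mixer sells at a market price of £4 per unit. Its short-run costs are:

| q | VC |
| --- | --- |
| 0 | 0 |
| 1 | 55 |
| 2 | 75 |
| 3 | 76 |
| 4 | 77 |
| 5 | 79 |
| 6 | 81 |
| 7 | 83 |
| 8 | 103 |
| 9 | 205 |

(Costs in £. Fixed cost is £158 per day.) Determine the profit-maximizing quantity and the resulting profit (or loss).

Compute π = P·q − TC at each output: q=0: -158; q=1: -209; q=2: -225; q=3: -222; q=4: -219; q=5: -217; q=6: -215; q=7: -213; q=8: -229; q=9: -327.
Profit is highest at q = 0. Equivalently, the lowest AVC in the table is 83/7 ≈ £11.86 at q = 7, and P = £4 falls below it — price never covers variable cost, so the firm shuts down and loses only its fixed cost.

q = 0 (shut down); profit = -£158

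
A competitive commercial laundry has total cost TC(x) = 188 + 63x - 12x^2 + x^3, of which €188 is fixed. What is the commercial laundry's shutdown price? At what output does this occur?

€27 per unit, at x = 6

Short-run supply begins at min AVC. From VC = 63x - 12x^2 + x^3, AVC = 63 - 12x + x^2.
dAVC/dx = -12 + 2x = 0 gives x = 6. min AVC = 63 - 12·6 + 6^2 = 27.
For P < €27 the firm produces nothing.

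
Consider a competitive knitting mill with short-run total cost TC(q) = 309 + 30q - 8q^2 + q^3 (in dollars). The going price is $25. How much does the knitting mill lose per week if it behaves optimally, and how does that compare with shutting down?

AVC = 30 - 8q + q^2 has its minimum $14 at q = 4; price $25 clears that bar, so the firm operates.
MC = 30 - 16q + 3q^2. Setting P = MC and taking the root on the rising branch gives q* = 5.
TR = 25·5 = 125. TC = 309 + 75 = 384. Profit = 125 − 384 = -$259.
By producing, the firm covers all variable cost plus $50 of fixed cost; shutting down would lose the full $309.

Profit = -$259 at q = 5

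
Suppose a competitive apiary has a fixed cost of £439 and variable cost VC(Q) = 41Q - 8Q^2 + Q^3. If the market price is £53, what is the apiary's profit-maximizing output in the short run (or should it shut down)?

Strip out fixed cost: VC = 41Q - 8Q^2 + Q^3. Then AVC = 41 - 8Q + Q^2 and MC = 41 - 16Q + 3Q^2.
The AVC parabola has its vertex at Q = 8/2 = 4, where AVC = 41 - 8·4 + 4^2 = £25.
P = £53 exceeds min AVC = £25, so the firm stays open.
Set P = MC: 53 = 41 - 16Q + 3Q^2 → -12 - 16Q + 3Q^2 = 0. The roots are Q = -2/3 and Q = 6; the profit-maximizing output is on the rising part of MC, so Q* = 6.
Check: AVC at Q = 6 is £29 ≤ P, so revenue covers variable cost.
Profit = P·Q − TC = 53·6 − 613 = -£295, a loss, but smaller than the £439 fixed cost the firm would lose by shutting down.

Produce at Q = 6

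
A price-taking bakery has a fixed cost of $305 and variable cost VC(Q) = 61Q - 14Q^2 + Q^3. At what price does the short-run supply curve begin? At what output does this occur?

$12 per unit, at Q = 7

Short-run supply begins at min AVC. From VC = 61Q - 14Q^2 + Q^3, AVC = 61 - 14Q + Q^2.
At the minimum of AVC, MC = AVC. MC = 61 - 28Q + 3Q^2; setting MC = AVC gives 2Q^2 - 14Q = 0, so Q = 7. min AVC = 12.
The firm shuts down for any P below $12.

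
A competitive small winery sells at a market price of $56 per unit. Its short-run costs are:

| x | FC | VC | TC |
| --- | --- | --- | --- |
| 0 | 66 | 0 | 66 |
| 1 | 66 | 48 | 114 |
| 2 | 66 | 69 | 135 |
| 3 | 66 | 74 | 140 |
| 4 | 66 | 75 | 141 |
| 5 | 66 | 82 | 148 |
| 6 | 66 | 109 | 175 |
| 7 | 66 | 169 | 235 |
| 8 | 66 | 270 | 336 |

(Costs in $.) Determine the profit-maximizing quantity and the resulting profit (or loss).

x = 6; profit = $161

Compute π = P·x − TC at each output: x=0: -66; x=1: -58; x=2: -23; x=3: 28; x=4: 83; x=5: 132; x=6: 161; x=7: 157; x=8: 112.
Profit is maximized at x = 6. AVC there is 109/6 = $18.17 ≤ P, so producing beats shutting down (which would give -$66).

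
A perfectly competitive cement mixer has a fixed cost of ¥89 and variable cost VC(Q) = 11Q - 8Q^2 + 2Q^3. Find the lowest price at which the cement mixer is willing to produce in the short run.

¥3 per unit

The shutdown price is the minimum of AVC. VC = 11Q - 8Q^2 + 2Q^3, so AVC = 11 - 8Q + 2Q^2.
dAVC/dQ = -8 + 4Q = 0 gives Q = 2. min AVC = 11 - 8·2 + 2·2^2 = 3.
The firm shuts down for any P below ¥3.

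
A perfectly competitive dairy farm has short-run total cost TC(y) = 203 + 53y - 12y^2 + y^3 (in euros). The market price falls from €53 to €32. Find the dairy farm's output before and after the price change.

Output falls from 8 to 7

AVC = 53 - 12y + y^2, minimized at y = 6 where min AVC = €17. MC = 53 - 24y + 3y^2.
At P = €53 ≥ min AVC, set P = MC on the rising branch: y = 8.
At P = €32 ≥ min AVC, set P = MC: y = 7. The firm stays open but cuts output.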